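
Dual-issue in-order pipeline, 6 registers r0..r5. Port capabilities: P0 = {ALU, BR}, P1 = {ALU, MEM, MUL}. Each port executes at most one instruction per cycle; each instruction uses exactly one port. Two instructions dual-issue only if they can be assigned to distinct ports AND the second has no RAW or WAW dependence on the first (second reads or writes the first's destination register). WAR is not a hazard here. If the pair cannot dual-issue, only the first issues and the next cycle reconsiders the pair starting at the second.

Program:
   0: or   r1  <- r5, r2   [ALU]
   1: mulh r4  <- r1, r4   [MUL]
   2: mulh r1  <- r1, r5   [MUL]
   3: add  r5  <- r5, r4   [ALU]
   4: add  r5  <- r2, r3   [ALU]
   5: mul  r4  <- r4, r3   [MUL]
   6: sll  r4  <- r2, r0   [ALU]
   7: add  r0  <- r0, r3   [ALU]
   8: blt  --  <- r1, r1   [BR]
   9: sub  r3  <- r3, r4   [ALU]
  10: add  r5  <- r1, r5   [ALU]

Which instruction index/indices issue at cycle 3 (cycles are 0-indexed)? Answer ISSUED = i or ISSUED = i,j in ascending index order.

ISSUED = 4,5

[0] i0  or.ALU  -- RAW r1
[1] i1  mulh.MUL  -- no-port MUL/MUL
[2] i2/i3  mulh.MUL add.ALU  -- 2-wide
[3] i4/i5  add.ALU mul.MUL  -- 2-wide
[4] i6/i7  sll.ALU add.ALU  -- 2-wide
[5] i8/i9  blt.BR sub.ALU  -- 2-wide
[6] i10  add.ALU  -- tail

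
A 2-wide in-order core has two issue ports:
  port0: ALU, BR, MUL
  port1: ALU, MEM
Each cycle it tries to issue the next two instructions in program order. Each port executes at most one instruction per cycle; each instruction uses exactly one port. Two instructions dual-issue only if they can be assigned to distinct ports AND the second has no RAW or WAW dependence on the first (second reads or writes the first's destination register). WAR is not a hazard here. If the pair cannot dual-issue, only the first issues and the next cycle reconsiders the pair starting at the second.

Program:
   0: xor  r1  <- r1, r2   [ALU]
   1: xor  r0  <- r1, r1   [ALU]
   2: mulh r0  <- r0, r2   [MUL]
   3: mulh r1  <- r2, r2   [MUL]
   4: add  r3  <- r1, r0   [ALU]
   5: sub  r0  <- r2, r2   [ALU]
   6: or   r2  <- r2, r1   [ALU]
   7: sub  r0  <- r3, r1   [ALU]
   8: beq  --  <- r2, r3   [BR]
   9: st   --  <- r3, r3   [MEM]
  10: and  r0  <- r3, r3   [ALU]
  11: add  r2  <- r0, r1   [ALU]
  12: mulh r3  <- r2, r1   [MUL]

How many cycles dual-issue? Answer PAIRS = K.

0. xor.ALU @i0  | RAW r1
1. xor.ALU @i1  | RAW+WAW r0
2. mulh.MUL @i2  | no-port MUL/MUL
3. mulh.MUL @i3  | RAW r1
4. add.ALU/sub.ALU @i4+i5  | dual
5. or.ALU/sub.ALU @i6+i7  | dual
6. beq.BR/st.MEM @i8+i9  | dual
7. and.ALU @i10  | RAW r0
8. add.ALU @i11  | RAW r2
9. mulh.MUL @i12  | tail

PAIRS = 3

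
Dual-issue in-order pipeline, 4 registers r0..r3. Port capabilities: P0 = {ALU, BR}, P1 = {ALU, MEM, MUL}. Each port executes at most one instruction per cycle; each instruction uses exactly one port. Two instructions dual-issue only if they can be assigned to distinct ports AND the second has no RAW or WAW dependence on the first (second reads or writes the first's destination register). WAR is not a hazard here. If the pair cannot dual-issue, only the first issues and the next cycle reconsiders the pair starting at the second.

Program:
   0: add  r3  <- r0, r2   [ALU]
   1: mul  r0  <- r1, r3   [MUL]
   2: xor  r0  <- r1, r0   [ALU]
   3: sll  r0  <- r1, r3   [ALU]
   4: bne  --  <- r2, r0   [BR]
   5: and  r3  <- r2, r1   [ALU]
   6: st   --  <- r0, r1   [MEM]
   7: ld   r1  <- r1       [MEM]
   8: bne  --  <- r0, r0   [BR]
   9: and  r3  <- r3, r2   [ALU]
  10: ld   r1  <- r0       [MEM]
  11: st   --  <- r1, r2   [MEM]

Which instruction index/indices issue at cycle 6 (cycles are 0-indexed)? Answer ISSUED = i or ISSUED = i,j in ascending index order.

ISSUED = 7,8

  cy0 -> i0 (add) RAW r3
  cy1 -> i1 (mul) RAW+WAW r0
  cy2 -> i2 (xor) WAW r0
  cy3 -> i3 (sll) RAW r0
  cy4 -> i4&i5 (bne and) 2-wide
  cy5 -> i6 (st) no-port MEM/MEM
  cy6 -> i7&i8 (ld bne) 2-wide
  cy7 -> i9&i10 (and ld) 2-wide
  cy8 -> i11 (st) tail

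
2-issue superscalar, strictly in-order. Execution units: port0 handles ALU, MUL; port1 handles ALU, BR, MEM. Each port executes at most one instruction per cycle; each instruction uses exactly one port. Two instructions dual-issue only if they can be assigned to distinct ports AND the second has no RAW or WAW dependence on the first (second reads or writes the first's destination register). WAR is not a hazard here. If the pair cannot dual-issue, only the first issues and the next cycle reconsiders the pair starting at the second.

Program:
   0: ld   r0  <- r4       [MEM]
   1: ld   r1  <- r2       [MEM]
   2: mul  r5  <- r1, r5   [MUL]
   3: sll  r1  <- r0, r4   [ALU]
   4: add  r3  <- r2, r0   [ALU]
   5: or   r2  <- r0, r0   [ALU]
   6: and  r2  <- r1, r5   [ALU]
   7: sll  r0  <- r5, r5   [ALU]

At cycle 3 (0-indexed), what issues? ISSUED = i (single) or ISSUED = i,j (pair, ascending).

ISSUED = 4,5

#0 head=0: ld i0 no-port MEM/MEM
#1 head=1: ld i1 RAW r1
#2 head=2: mul;sll i2+i3 pair
#3 head=4: add;or i4+i5 pair
#4 head=6: and;sll i6+i7 pair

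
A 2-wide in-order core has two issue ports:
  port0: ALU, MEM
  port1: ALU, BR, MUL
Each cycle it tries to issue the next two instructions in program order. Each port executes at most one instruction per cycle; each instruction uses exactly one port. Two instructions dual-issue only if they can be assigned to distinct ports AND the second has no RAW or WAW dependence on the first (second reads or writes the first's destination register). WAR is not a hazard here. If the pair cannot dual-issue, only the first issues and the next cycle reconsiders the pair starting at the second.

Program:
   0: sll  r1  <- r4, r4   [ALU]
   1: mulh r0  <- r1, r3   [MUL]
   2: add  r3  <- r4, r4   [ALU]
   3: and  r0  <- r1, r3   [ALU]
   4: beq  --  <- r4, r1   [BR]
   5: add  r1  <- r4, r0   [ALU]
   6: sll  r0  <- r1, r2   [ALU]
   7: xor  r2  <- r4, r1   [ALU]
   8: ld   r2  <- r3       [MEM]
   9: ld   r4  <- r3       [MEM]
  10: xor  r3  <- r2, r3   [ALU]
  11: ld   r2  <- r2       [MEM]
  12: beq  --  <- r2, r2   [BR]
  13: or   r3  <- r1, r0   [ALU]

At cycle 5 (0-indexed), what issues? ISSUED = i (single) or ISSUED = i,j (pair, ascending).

ISSUED = 8

  cy0 -> i0 (sll.ALU) RAW r1
  cy1 -> i1/i2 (mulh.MUL+add.ALU) dual
  cy2 -> i3/i4 (and.ALU+beq.BR) dual
  cy3 -> i5 (add.ALU) RAW r1
  cy4 -> i6/i7 (sll.ALU+xor.ALU) dual
  cy5 -> i8 (ld.MEM) no-port MEM/MEM
  cy6 -> i9/i10 (ld.MEM+xor.ALU) dual
  cy7 -> i11 (ld.MEM) RAW r2
  cy8 -> i12/i13 (beq.BR+or.ALU) dual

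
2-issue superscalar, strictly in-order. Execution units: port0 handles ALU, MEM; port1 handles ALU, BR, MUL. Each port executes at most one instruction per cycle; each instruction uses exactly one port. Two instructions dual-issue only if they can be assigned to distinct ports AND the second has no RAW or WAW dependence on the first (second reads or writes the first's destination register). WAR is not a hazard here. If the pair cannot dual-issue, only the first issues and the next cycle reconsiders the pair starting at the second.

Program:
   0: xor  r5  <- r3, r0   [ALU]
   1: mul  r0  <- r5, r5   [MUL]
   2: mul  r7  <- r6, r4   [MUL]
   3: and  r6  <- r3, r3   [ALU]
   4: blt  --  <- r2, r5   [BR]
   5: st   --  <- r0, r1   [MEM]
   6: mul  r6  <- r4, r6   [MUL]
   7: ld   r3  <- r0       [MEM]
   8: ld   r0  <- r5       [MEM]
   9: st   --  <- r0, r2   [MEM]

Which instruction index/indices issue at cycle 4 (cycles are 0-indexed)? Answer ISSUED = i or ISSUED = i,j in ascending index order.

ISSUED = 6,7

c0: i0 xor  RAW r5
c1: i1 mul  no-port MUL/MUL
c2: i2,i3 mul and  2-wide
c3: i4,i5 blt st  2-wide
c4: i6,i7 mul ld  2-wide
c5: i8 ld  no-port MEM/MEM
c6: i9 st  tail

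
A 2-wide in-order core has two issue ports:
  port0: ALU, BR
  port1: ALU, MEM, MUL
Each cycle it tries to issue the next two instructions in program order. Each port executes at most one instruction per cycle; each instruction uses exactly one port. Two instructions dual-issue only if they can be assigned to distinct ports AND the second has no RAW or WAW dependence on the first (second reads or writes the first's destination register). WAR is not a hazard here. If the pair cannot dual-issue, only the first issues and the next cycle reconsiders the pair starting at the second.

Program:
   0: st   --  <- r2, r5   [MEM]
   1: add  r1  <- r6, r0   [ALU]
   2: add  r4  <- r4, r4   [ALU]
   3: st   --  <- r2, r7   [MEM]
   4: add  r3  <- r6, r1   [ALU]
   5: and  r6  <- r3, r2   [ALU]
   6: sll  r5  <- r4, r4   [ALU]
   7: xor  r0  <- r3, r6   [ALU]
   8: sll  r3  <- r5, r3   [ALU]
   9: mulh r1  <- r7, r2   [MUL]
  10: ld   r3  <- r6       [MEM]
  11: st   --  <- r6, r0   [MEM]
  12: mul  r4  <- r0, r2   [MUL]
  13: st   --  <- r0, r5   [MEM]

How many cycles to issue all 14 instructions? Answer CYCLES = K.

c0: i0&i1 st+add  pair
c1: i2&i3 add+st  pair
c2: i4 add  RAW r3
c3: i5&i6 and+sll  pair
c4: i7&i8 xor+sll  pair
c5: i9 mulh  no-port MUL/MEM
c6: i10 ld  no-port MEM/MEM
c7: i11 st  no-port MEM/MUL
c8: i12 mul  no-port MUL/MEM
c9: i13 st  tail

CYCLES = 10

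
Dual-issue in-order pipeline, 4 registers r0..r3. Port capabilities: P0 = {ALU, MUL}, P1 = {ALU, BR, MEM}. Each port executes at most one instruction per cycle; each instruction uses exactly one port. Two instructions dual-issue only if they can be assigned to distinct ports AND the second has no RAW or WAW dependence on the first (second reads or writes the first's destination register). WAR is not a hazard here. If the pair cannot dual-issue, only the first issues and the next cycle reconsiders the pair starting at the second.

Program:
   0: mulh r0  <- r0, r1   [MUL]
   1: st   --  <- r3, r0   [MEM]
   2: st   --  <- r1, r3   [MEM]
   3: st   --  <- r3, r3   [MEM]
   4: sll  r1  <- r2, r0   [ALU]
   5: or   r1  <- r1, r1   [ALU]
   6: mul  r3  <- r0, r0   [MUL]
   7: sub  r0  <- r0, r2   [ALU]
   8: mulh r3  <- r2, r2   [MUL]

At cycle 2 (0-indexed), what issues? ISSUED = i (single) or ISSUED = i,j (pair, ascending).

0. mulh @i0  | RAW r0
1. st @i1  | no-port MEM/MEM
2. st @i2  | no-port MEM/MEM
3. st/sll @i3,i4  | 2-wide
4. or/mul @i5,i6  | 2-wide
5. sub/mulh @i7,i8  | 2-wide

ISSUED = 2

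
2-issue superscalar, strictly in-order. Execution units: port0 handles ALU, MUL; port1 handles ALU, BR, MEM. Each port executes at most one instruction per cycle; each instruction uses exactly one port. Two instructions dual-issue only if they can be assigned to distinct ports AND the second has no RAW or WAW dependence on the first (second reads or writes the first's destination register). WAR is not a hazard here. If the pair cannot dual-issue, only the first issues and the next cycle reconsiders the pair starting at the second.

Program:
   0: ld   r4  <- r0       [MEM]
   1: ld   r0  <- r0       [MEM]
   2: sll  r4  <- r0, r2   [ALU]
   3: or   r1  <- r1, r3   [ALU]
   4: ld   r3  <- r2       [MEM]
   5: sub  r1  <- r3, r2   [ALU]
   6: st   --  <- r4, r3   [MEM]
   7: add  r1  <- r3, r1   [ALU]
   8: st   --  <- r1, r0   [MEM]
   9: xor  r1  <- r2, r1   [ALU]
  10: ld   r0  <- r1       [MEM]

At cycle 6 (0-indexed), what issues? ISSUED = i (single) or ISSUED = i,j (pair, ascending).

  cy0 -> i0 (ld) no-port MEM/MEM
  cy1 -> i1 (ld) RAW r0
  cy2 -> i2,i3 (sll+or) pair
  cy3 -> i4 (ld) RAW r3
  cy4 -> i5,i6 (sub+st) pair
  cy5 -> i7 (add) RAW r1
  cy6 -> i8,i9 (st+xor) pair
  cy7 -> i10 (ld) tail

ISSUED = 8,9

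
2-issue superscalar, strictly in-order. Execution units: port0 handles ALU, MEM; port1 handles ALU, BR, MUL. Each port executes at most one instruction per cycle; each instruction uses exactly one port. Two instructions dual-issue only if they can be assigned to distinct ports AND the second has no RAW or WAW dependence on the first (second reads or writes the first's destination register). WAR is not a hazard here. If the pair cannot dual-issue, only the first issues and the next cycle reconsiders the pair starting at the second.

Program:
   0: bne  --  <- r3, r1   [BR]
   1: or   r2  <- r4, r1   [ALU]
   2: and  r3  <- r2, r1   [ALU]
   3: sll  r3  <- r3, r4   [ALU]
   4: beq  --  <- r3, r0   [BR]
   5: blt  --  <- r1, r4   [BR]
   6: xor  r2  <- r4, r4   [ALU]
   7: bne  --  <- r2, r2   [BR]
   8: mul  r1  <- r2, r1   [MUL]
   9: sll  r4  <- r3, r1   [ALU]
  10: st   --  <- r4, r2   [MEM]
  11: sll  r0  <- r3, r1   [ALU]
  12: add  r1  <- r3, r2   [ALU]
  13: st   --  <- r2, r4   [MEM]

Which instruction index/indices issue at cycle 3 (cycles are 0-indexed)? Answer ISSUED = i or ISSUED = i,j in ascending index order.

ISSUED = 4

t=0 i0&i1:bne/or ; 2-wide
t=1 i2:and ; RAW+WAW r3
t=2 i3:sll ; RAW r3
t=3 i4:beq ; no-port BR/BR
t=4 i5&i6:blt/xor ; 2-wide
t=5 i7:bne ; no-port BR/MUL
t=6 i8:mul ; RAW r1
t=7 i9:sll ; RAW r4
t=8 i10&i11:st/sll ; 2-wide
t=9 i12&i13:add/st ; 2-wide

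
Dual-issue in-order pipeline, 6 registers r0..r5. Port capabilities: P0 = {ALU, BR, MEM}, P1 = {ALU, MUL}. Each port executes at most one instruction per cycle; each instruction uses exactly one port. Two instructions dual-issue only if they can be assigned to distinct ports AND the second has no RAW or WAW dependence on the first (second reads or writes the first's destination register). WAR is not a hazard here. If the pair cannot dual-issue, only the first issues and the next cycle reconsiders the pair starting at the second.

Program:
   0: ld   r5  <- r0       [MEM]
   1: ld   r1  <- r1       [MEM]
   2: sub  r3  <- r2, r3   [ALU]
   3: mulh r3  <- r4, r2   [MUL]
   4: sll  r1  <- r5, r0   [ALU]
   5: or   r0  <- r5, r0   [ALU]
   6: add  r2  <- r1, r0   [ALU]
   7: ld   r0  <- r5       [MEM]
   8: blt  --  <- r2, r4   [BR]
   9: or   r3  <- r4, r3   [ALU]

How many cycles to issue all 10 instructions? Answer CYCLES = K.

CYCLES = 6

0. ld.MEM @i0  | no-port MEM/MEM
1. ld.MEM sub.ALU @i1&i2  | dual
2. mulh.MUL sll.ALU @i3&i4  | dual
3. or.ALU @i5  | RAW r0
4. add.ALU ld.MEM @i6&i7  | dual
5. blt.BR or.ALU @i8&i9  | dual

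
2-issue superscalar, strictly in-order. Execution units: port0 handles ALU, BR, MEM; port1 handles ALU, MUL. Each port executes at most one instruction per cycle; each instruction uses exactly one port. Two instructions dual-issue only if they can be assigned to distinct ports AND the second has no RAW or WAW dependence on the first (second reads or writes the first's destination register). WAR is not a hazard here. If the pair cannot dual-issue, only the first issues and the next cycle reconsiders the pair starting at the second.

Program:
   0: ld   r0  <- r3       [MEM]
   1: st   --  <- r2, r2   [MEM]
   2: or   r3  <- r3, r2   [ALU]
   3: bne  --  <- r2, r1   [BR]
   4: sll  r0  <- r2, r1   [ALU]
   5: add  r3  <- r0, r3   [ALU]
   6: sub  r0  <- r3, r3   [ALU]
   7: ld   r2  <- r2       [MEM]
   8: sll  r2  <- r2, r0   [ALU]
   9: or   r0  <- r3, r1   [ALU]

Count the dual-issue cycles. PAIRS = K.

#0 head=0: ld.MEM i0 no-port MEM/MEM
#1 head=1: st.MEM+or.ALU i1,i2 dual
#2 head=3: bne.BR+sll.ALU i3,i4 dual
#3 head=5: add.ALU i5 RAW r3
#4 head=6: sub.ALU+ld.MEM i6,i7 dual
#5 head=8: sll.ALU+or.ALU i8,i9 dual

PAIRS = 4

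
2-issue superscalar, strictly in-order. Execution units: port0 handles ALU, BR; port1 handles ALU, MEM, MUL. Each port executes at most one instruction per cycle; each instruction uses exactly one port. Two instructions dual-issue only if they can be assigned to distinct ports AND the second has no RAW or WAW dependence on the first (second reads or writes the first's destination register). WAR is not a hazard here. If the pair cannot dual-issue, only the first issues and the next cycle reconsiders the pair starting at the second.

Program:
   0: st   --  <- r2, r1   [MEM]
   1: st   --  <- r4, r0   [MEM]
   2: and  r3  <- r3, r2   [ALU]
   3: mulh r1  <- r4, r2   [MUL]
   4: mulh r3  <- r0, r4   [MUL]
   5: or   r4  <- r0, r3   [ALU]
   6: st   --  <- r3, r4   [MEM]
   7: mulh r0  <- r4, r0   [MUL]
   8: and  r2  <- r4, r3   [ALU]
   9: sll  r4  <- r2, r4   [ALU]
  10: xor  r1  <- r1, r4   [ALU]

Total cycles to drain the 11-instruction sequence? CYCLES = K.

CYCLES = 9

#0 head=0: st.MEM i0 no-port MEM/MEM
#1 head=1: st.MEM+and.ALU i1,i2 pair
#2 head=3: mulh.MUL i3 no-port MUL/MUL
#3 head=4: mulh.MUL i4 RAW r3
#4 head=5: or.ALU i5 RAW r4
#5 head=6: st.MEM i6 no-port MEM/MUL
#6 head=7: mulh.MUL+and.ALU i7,i8 pair
#7 head=9: sll.ALU i9 RAW r4
#8 head=10: xor.ALU i10 tail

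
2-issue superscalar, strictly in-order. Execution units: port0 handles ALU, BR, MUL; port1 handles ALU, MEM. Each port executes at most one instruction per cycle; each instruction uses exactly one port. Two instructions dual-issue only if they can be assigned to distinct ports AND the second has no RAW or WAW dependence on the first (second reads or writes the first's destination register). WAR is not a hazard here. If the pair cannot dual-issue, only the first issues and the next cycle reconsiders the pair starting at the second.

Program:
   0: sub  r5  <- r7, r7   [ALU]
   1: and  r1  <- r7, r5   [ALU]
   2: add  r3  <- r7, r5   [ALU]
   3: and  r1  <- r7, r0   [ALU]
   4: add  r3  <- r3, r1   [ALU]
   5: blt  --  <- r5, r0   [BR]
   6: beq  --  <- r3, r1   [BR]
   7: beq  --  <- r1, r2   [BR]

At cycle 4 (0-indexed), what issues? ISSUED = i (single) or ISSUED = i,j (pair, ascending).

ISSUED = 6

  cy0 -> i0 (sub) RAW r5
  cy1 -> i1&i2 (and;add) 2-wide
  cy2 -> i3 (and) RAW r1
  cy3 -> i4&i5 (add;blt) 2-wide
  cy4 -> i6 (beq) no-port BR/BR
  cy5 -> i7 (beq) tail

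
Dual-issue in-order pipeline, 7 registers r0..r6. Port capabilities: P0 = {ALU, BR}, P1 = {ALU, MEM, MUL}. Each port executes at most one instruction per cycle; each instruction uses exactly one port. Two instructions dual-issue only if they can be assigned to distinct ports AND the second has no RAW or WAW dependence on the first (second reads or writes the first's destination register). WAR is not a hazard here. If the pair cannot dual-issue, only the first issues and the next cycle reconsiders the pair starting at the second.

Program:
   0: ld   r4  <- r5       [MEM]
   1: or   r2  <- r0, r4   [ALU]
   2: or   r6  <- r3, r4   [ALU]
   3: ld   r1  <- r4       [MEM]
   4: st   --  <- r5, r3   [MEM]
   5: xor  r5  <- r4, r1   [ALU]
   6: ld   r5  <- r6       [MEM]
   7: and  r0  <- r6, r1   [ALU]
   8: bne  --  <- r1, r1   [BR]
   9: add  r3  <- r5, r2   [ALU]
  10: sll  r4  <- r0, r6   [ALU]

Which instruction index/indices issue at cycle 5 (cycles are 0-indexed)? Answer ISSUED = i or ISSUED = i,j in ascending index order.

ISSUED = 8,9

#0 head=0: ld.MEM i0 RAW r4
#1 head=1: or.ALU;or.ALU i1+i2 dual
#2 head=3: ld.MEM i3 no-port MEM/MEM
#3 head=4: st.MEM;xor.ALU i4+i5 dual
#4 head=6: ld.MEM;and.ALU i6+i7 dual
#5 head=8: bne.BR;add.ALU i8+i9 dual
#6 head=10: sll.ALU i10 tail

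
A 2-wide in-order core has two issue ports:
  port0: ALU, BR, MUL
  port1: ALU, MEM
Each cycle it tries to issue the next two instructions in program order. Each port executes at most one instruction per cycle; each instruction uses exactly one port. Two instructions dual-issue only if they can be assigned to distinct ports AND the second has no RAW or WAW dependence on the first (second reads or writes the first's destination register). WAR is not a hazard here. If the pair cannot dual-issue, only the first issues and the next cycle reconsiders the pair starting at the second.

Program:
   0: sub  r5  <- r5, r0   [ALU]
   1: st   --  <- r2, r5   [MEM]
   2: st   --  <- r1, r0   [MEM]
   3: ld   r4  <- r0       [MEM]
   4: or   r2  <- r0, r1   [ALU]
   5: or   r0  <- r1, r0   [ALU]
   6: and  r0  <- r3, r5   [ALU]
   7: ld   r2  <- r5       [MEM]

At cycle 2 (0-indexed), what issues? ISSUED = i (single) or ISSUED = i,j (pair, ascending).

t=0 i0:sub ; RAW r5
t=1 i1:st ; no-port MEM/MEM
t=2 i2:st ; no-port MEM/MEM
t=3 i3,i4:ld or ; pair
t=4 i5:or ; WAW r0
t=5 i6,i7:and ld ; pair

ISSUED = 2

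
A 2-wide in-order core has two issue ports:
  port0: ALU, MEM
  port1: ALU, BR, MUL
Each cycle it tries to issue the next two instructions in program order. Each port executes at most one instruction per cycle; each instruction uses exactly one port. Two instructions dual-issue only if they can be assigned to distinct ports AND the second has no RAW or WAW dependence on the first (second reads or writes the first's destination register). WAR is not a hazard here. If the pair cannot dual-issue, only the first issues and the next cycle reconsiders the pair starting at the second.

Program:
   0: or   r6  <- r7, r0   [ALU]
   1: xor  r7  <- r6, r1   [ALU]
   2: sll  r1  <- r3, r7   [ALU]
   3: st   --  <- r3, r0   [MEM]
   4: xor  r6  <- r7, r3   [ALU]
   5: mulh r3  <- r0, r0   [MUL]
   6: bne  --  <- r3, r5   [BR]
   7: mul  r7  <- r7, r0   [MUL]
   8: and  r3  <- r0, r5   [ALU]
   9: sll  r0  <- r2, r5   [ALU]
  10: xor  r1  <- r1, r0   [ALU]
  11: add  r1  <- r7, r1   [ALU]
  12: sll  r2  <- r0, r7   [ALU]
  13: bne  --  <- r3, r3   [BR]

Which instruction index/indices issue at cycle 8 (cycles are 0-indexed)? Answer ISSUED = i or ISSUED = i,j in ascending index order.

#0 head=0: or.ALU i0 RAW r6
#1 head=1: xor.ALU i1 RAW r7
#2 head=2: sll.ALU/st.MEM i2,i3 pair
#3 head=4: xor.ALU/mulh.MUL i4,i5 pair
#4 head=6: bne.BR i6 no-port BR/MUL
#5 head=7: mul.MUL/and.ALU i7,i8 pair
#6 head=9: sll.ALU i9 RAW r0
#7 head=10: xor.ALU i10 RAW+WAW r1
#8 head=11: add.ALU/sll.ALU i11,i12 pair
#9 head=13: bne.BR i13 tail

ISSUED = 11,12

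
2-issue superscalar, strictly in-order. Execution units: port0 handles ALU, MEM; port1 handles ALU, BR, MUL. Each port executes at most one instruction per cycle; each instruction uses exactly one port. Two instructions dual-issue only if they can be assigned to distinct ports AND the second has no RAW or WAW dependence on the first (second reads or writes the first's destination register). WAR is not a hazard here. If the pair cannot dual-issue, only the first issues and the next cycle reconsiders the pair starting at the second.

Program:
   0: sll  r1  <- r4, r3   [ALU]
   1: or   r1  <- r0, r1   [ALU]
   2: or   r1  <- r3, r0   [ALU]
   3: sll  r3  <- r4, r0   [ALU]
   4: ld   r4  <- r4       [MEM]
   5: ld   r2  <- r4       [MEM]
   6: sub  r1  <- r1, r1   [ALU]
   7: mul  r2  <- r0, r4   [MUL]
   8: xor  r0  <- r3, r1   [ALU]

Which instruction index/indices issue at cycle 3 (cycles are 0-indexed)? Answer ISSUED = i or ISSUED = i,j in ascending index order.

c0: i0 sll  RAW+WAW r1
c1: i1 or  WAW r1
c2: i2+i3 or sll  2-wide
c3: i4 ld  no-port MEM/MEM
c4: i5+i6 ld sub  2-wide
c5: i7+i8 mul xor  2-wide

ISSUED = 4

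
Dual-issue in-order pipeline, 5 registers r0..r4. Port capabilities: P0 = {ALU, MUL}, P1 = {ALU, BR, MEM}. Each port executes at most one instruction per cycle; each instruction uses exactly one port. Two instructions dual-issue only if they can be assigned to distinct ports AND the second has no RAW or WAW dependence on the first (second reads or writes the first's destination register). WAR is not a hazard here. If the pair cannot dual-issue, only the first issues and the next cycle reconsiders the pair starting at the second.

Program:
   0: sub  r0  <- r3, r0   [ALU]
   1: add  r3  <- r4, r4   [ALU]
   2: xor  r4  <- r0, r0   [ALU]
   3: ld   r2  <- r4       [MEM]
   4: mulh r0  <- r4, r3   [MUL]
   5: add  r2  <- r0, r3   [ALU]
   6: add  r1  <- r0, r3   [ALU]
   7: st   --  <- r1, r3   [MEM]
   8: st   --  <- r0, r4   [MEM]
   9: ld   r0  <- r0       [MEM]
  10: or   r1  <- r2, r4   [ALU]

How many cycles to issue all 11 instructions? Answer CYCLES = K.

#0 head=0: sub.ALU add.ALU i0&i1 2-wide
#1 head=2: xor.ALU i2 RAW r4
#2 head=3: ld.MEM mulh.MUL i3&i4 2-wide
#3 head=5: add.ALU add.ALU i5&i6 2-wide
#4 head=7: st.MEM i7 no-port MEM/MEM
#5 head=8: st.MEM i8 no-port MEM/MEM
#6 head=9: ld.MEM or.ALU i9&i10 2-wide

CYCLES = 7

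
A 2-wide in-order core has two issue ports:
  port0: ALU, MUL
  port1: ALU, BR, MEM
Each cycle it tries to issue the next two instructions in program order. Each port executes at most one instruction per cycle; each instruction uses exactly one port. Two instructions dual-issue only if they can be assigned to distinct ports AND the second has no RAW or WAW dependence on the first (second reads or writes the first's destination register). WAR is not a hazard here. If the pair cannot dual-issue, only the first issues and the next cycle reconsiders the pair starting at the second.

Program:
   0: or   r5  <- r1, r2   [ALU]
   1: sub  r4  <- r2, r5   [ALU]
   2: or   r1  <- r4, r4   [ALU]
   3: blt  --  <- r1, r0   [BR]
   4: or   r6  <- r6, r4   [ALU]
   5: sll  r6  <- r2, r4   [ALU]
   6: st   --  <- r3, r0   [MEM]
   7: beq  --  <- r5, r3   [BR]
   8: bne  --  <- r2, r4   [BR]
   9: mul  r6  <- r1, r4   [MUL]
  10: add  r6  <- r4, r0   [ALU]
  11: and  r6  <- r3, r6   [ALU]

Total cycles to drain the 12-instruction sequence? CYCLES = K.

t=0 i0:or ; RAW r5
t=1 i1:sub ; RAW r4
t=2 i2:or ; RAW r1
t=3 i3&i4:blt+or ; pair
t=4 i5&i6:sll+st ; pair
t=5 i7:beq ; no-port BR/BR
t=6 i8&i9:bne+mul ; pair
t=7 i10:add ; RAW+WAW r6
t=8 i11:and ; tail

CYCLES = 9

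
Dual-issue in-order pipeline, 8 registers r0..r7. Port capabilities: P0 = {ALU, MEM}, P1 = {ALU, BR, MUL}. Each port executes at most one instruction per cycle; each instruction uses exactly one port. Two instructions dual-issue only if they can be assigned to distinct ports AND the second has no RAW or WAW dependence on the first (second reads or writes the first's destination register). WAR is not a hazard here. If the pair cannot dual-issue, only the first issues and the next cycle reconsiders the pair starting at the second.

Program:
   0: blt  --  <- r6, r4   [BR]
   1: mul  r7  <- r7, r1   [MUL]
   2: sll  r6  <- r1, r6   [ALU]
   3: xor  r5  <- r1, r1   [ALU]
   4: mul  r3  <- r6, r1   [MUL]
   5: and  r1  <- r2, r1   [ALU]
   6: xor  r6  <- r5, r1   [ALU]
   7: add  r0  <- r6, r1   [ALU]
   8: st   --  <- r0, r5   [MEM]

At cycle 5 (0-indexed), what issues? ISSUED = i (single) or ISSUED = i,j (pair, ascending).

  cy0 -> i0 (blt.BR) no-port BR/MUL
  cy1 -> i1&i2 (mul.MUL/sll.ALU) pair
  cy2 -> i3&i4 (xor.ALU/mul.MUL) pair
  cy3 -> i5 (and.ALU) RAW r1
  cy4 -> i6 (xor.ALU) RAW r6
  cy5 -> i7 (add.ALU) RAW r0
  cy6 -> i8 (st.MEM) tail

ISSUED = 7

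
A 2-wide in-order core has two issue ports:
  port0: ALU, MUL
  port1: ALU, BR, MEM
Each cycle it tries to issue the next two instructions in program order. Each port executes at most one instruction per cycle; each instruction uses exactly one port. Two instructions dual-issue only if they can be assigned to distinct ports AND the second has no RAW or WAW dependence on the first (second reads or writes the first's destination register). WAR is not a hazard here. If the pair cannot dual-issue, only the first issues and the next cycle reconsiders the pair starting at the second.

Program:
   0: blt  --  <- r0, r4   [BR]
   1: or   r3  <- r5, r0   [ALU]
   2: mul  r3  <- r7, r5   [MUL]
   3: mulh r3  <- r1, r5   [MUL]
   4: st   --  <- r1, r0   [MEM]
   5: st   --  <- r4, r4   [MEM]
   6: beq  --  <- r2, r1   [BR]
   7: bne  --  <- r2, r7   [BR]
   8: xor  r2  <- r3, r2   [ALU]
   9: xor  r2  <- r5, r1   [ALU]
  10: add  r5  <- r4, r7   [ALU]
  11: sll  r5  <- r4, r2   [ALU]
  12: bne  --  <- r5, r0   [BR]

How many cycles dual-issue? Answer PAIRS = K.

[0] i0,i1  blt.BR+or.ALU  -- dual
[1] i2  mul.MUL  -- no-port MUL/MUL
[2] i3,i4  mulh.MUL+st.MEM  -- dual
[3] i5  st.MEM  -- no-port MEM/BR
[4] i6  beq.BR  -- no-port BR/BR
[5] i7,i8  bne.BR+xor.ALU  -- dual
[6] i9,i10  xor.ALU+add.ALU  -- dual
[7] i11  sll.ALU  -- RAW r5
[8] i12  bne.BR  -- tail

PAIRS = 4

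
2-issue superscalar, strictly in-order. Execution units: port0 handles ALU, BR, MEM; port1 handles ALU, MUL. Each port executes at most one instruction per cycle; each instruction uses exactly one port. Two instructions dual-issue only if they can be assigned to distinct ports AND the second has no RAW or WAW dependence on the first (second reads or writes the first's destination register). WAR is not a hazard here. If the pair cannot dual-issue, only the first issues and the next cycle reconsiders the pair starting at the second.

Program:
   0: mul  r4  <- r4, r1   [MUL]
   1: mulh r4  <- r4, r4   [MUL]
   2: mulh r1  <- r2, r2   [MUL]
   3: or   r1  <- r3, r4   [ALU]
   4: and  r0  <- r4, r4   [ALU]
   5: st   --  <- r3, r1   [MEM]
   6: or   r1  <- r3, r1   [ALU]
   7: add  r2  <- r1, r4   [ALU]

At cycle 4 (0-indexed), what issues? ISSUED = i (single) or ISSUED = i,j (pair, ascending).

ISSUED = 5,6

0. mul @i0  | no-port MUL/MUL
1. mulh @i1  | no-port MUL/MUL
2. mulh @i2  | WAW r1
3. or and @i3/i4  | 2-wide
4. st or @i5/i6  | 2-wide
5. add @i7  | tail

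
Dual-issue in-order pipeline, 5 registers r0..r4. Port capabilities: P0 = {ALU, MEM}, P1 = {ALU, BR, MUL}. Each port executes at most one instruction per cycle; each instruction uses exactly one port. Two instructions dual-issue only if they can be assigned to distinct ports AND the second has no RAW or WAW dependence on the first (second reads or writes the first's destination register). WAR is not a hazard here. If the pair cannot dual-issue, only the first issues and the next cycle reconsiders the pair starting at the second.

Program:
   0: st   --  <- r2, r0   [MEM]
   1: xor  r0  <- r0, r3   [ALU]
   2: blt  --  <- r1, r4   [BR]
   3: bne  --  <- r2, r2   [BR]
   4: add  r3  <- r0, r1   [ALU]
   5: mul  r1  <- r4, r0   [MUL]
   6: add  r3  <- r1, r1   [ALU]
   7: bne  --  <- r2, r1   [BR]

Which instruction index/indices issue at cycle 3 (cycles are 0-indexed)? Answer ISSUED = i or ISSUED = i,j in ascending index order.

0. st.MEM;xor.ALU @i0/i1  | 2-wide
1. blt.BR @i2  | no-port BR/BR
2. bne.BR;add.ALU @i3/i4  | 2-wide
3. mul.MUL @i5  | RAW r1
4. add.ALU;bne.BR @i6/i7  | 2-wide

ISSUED = 5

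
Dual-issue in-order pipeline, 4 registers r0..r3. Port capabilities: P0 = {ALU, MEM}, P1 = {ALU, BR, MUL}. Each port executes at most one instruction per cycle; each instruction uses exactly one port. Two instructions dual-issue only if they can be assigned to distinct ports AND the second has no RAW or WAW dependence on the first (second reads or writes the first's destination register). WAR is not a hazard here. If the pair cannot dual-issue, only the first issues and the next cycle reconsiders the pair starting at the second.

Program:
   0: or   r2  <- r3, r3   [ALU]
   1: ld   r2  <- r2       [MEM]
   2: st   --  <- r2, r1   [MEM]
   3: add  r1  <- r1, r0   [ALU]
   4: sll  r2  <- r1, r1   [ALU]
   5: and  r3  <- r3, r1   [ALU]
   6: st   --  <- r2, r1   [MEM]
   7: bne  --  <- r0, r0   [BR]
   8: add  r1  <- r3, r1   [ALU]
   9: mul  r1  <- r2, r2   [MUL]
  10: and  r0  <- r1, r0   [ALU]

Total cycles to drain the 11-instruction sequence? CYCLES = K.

t=0 i0:or ; RAW+WAW r2
t=1 i1:ld ; no-port MEM/MEM
t=2 i2&i3:st/add ; 2-wide
t=3 i4&i5:sll/and ; 2-wide
t=4 i6&i7:st/bne ; 2-wide
t=5 i8:add ; WAW r1
t=6 i9:mul ; RAW r1
t=7 i10:and ; tail

CYCLES = 8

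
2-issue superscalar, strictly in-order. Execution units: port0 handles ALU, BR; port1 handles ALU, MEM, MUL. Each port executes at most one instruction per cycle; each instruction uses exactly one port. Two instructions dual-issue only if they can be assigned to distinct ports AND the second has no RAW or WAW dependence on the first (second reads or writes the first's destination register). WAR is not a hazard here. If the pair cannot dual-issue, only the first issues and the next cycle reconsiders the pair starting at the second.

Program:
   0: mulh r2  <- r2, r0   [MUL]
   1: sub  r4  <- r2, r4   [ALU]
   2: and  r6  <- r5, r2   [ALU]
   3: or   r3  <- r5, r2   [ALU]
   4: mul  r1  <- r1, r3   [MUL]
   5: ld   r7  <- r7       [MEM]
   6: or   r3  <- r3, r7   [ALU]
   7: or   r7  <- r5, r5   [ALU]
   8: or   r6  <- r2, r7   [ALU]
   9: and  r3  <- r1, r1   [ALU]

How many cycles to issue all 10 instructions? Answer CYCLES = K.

CYCLES = 7

0. mulh @i0  | RAW r2
1. sub+and @i1+i2  | pair
2. or @i3  | RAW r3
3. mul @i4  | no-port MUL/MEM
4. ld @i5  | RAW r7
5. or+or @i6+i7  | pair
6. or+and @i8+i9  | pair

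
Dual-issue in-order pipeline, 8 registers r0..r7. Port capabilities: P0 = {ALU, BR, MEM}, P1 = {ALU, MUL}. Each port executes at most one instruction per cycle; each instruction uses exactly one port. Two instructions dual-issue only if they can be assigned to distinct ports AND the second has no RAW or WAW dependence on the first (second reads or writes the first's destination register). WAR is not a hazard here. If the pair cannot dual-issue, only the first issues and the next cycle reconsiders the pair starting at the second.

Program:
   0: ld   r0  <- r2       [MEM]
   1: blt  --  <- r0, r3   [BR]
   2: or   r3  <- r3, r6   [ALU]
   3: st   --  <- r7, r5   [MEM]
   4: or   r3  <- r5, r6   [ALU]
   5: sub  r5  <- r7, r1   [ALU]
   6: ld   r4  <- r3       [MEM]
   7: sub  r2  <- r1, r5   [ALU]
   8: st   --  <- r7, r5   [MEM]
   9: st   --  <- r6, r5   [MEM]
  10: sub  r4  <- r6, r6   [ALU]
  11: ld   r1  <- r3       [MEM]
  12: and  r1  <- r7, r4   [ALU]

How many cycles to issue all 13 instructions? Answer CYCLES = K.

t=0 i0:ld.MEM ; no-port MEM/BR
t=1 i1+i2:blt.BR+or.ALU ; 2-wide
t=2 i3+i4:st.MEM+or.ALU ; 2-wide
t=3 i5+i6:sub.ALU+ld.MEM ; 2-wide
t=4 i7+i8:sub.ALU+st.MEM ; 2-wide
t=5 i9+i10:st.MEM+sub.ALU ; 2-wide
t=6 i11:ld.MEM ; WAW r1
t=7 i12:and.ALU ; tail

CYCLES = 8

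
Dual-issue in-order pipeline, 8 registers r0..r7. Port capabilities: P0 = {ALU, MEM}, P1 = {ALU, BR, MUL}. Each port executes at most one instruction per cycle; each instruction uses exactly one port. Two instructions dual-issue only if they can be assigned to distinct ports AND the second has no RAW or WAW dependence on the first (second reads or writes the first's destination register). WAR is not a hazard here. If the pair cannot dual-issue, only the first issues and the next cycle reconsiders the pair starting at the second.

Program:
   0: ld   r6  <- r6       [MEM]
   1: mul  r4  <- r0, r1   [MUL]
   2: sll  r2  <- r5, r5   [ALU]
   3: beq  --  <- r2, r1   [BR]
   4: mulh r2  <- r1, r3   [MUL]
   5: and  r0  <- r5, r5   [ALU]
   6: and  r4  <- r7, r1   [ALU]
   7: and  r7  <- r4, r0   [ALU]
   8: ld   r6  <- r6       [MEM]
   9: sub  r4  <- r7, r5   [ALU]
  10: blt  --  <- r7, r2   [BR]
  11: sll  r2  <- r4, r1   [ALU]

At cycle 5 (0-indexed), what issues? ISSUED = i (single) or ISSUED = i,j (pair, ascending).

  cy0 -> i0,i1 (ld mul) 2-wide
  cy1 -> i2 (sll) RAW r2
  cy2 -> i3 (beq) no-port BR/MUL
  cy3 -> i4,i5 (mulh and) 2-wide
  cy4 -> i6 (and) RAW r4
  cy5 -> i7,i8 (and ld) 2-wide
  cy6 -> i9,i10 (sub blt) 2-wide
  cy7 -> i11 (sll) tail

ISSUED = 7,8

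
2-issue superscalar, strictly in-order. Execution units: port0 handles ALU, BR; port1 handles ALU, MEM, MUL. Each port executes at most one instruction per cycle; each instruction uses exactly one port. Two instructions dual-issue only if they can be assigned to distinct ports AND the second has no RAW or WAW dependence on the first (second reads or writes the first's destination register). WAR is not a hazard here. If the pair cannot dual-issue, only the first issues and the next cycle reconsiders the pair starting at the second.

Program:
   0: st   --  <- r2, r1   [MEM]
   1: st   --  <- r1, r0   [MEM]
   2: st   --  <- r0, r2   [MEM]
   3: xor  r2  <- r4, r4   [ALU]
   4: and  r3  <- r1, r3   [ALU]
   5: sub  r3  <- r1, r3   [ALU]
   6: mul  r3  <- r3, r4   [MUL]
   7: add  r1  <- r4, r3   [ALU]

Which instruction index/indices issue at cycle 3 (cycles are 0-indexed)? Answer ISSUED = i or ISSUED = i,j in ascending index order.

#0 head=0: st i0 no-port MEM/MEM
#1 head=1: st i1 no-port MEM/MEM
#2 head=2: st;xor i2,i3 dual
#3 head=4: and i4 RAW+WAW r3
#4 head=5: sub i5 RAW+WAW r3
#5 head=6: mul i6 RAW r3
#6 head=7: add i7 tail

ISSUED = 4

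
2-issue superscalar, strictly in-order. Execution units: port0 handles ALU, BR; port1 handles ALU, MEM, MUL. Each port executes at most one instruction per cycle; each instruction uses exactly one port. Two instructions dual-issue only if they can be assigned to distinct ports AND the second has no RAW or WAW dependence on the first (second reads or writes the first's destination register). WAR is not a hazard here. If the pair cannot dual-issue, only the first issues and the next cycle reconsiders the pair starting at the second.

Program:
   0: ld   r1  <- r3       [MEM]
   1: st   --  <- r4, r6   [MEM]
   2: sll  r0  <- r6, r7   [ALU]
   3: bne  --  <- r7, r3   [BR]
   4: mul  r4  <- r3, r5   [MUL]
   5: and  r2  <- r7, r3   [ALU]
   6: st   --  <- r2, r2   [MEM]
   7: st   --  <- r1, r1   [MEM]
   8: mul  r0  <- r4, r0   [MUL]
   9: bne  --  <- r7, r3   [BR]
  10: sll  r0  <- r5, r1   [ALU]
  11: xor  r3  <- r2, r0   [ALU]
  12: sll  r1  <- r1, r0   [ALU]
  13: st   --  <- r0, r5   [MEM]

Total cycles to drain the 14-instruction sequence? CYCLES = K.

CYCLES = 10

0. ld.MEM @i0  | no-port MEM/MEM
1. st.MEM;sll.ALU @i1+i2  | dual
2. bne.BR;mul.MUL @i3+i4  | dual
3. and.ALU @i5  | RAW r2
4. st.MEM @i6  | no-port MEM/MEM
5. st.MEM @i7  | no-port MEM/MUL
6. mul.MUL;bne.BR @i8+i9  | dual
7. sll.ALU @i10  | RAW r0
8. xor.ALU;sll.ALU @i11+i12  | dual
9. st.MEM @i13  | tail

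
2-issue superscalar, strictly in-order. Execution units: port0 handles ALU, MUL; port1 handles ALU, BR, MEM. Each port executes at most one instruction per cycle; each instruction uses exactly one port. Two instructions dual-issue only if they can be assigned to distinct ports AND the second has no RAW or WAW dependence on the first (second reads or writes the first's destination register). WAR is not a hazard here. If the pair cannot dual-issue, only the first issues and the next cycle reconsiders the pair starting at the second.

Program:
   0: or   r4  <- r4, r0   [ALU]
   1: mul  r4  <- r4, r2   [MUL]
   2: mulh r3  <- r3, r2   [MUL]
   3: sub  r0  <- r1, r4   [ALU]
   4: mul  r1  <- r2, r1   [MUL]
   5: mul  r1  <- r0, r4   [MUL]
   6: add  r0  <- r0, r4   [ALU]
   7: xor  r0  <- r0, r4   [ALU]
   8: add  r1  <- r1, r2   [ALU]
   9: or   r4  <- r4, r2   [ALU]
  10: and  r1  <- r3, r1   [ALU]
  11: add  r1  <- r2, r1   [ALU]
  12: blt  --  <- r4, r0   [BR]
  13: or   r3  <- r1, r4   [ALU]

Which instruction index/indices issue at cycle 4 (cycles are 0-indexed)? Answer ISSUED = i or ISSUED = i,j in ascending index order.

ISSUED = 5,6

c0: i0 or  RAW+WAW r4
c1: i1 mul  no-port MUL/MUL
c2: i2/i3 mulh;sub  dual
c3: i4 mul  no-port MUL/MUL
c4: i5/i6 mul;add  dual
c5: i7/i8 xor;add  dual
c6: i9/i10 or;and  dual
c7: i11/i12 add;blt  dual
c8: i13 or  tail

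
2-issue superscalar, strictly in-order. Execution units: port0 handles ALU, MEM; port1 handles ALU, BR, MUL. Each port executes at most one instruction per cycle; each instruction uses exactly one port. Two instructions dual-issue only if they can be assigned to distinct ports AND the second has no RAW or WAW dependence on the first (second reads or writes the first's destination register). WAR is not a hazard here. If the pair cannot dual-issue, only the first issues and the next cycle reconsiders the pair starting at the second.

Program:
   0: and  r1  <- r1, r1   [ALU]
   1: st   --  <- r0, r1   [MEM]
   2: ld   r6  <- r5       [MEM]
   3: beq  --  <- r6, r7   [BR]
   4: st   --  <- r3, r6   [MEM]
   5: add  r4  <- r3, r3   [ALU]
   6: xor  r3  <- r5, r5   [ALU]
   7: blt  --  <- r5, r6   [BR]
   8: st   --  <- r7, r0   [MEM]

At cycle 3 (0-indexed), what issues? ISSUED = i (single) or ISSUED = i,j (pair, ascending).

t=0 i0:and.ALU ; RAW r1
t=1 i1:st.MEM ; no-port MEM/MEM
t=2 i2:ld.MEM ; RAW r6
t=3 i3&i4:beq.BR st.MEM ; 2-wide
t=4 i5&i6:add.ALU xor.ALU ; 2-wide
t=5 i7&i8:blt.BR st.MEM ; 2-wide

ISSUED = 3,4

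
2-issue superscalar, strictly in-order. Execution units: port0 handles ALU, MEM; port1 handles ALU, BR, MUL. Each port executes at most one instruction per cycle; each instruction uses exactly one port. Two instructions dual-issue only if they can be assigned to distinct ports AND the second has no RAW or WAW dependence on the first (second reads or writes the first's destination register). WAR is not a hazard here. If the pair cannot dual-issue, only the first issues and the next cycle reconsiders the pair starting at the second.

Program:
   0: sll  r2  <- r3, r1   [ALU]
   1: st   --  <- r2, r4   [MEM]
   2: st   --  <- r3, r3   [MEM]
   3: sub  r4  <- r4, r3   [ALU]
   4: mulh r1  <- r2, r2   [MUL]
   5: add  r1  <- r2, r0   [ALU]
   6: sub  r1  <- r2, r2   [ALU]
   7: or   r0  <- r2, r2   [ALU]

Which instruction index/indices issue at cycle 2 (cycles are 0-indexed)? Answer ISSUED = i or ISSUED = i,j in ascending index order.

#0 head=0: sll.ALU i0 RAW r2
#1 head=1: st.MEM i1 no-port MEM/MEM
#2 head=2: st.MEM;sub.ALU i2/i3 2-wide
#3 head=4: mulh.MUL i4 WAW r1
#4 head=5: add.ALU i5 WAW r1
#5 head=6: sub.ALU;or.ALU i6/i7 2-wide

ISSUED = 2,3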